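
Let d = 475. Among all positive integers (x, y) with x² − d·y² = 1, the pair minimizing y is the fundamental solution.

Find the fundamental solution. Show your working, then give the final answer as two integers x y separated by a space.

57799 2652

d=475: √d = [21; 1,3,1,6,2,6,1,3,1,42] (ℓ=10, even), read p_9/q_9
a_0=21:  p_0=21·1+0=21,  q_0=21·0+1=1
a_1=1:  p_1=1·21+1=22,  q_1=1·1+0=1
a_2=3:  p_2=3·22+21=87,  q_2=3·1+1=4
…
a_4=6:  p_4=6·109+87=741,  q_4=6·5+4=34
a_5=2:  p_5=2·741+109=1591,  q_5=2·34+5=73
a_6=6:  p_6=6·1591+741=10287,  q_6=6·73+34=472
a_7=1:  p_7=1·10287+1591=11878,  q_7=1·472+73=545
a_8=3:  p_8=3·11878+10287=45921,  q_8=3·545+472=2107
a_9=1:  p_9=1·45921+11878=57799,  q_9=1·2107+545=2652
→ (57799, 2652).  Check: 57799²=3340724401, 475·2652²=3340724400, difference 1.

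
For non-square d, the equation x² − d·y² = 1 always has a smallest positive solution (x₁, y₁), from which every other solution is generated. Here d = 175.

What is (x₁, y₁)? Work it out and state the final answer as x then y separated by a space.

2024 153

d=175: √d = [13; 4,2,1,2,4,26] (ℓ=6, even), read p_5/q_5
k=0  a_k=13  p_k/q_k = 13/1
k=1  a_k=4  p_k/q_k = 53/4
k=2  a_k=2  p_k/q_k = 119/9
k=3  a_k=1  p_k/q_k = 172/13
k=4  a_k=2  p_k/q_k = 463/35
k=5  a_k=4  p_k/q_k = 2024/153
→ (2024, 153).  Check: 2024²=4096576, 175·153²=4096575, difference 1.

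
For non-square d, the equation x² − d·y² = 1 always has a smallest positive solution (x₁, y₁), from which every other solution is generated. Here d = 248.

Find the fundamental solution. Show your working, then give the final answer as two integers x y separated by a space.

√248 → a₀=15, period (1,2,1,30); ℓ=4 even so k=3
a_0=15:  p_0=15·1+0=15,  q_0=15·0+1=1
…
a_2=2:  p_2=2·16+15=47,  q_2=2·1+1=3
a_3=1:  p_3=1·47+16=63,  q_3=1·3+1=4
(x₁, y₁) = (63, 4);  63² − 248·4² = 1 ✓

63 4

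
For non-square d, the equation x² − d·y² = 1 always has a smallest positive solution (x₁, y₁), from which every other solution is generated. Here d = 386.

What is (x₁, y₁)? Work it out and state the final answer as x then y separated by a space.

111555 5678

[19; 1,1,1,4,1,18,1,4,1,1,1,38] for √386; ℓ=12 ⇒ convergent index 11
a_0=19:  p_0=19·1+0=19,  q_0=19·0+1=1
…
a_2=1:  p_2=1·20+19=39,  q_2=1·1+1=2
…
a_7=1:  p_7=1·6287+334=6621,  q_7=1·320+17=337
…
a_10=1:  p_10=1·39392+32771=72163,  q_10=1·2005+1668=3673
a_11=1:  p_11=1·72163+39392=111555,  q_11=1·3673+2005=5678
(x₁, y₁) = (111555, 5678);  111555² − 386·5678² = 1 ✓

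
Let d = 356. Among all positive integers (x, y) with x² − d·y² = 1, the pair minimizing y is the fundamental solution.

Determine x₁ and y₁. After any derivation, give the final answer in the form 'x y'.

500001 26500

√356 → a₀=18, period (1,6,1,1,2,…,6,1,36); ℓ=14 even so k=13
step 0: (18, 1)  from 18·(1,0) + (0,1)
…
step 12: (433982, 23001)  from 6·(66019,3499) + (37868,2007)
step 13: (500001, 26500)  from 1·(433982,23001) + (66019,3499)
(x₁, y₁) = (500001, 26500);  500001² − 356·26500² = 1 ✓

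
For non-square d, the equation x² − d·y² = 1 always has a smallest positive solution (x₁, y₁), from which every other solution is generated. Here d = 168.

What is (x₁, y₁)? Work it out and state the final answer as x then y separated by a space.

√168 = [12; 1,24, …], period ℓ=2 (even) → k=1
step 0: (12, 1)  from 12·(1,0) + (0,1)
step 1: (13, 1)  from 1·(12,1) + (1,0)
fundamental: x₁=13, y₁=1  (since 169 − 168·1 = 1)

13 1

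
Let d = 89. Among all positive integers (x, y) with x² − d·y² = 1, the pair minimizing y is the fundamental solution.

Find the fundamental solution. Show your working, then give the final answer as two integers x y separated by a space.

500001 53000

√89 → a₀=9, period (2,3,3,2,18); ℓ=5 odd so k=9
k=0  a_k=9  p_k/q_k = 9/1
k=1  a_k=2  p_k/q_k = 19/2
k=2  a_k=3  p_k/q_k = 66/7
k=3  a_k=3  p_k/q_k = 217/23
k=4  a_k=2  p_k/q_k = 500/53
k=5  a_k=18  p_k/q_k = 9217/977
k=6  a_k=2  p_k/q_k = 18934/2007
k=7  a_k=3  p_k/q_k = 66019/6998
k=8  a_k=3  p_k/q_k = 216991/23001
k=9  a_k=2  p_k/q_k = 500001/53000
(x₁, y₁) = (500001, 53000);  500001² − 89·53000² = 1 ✓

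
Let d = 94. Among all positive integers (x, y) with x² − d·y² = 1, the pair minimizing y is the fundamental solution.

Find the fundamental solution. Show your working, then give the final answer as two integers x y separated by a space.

2143295 221064

d=94: √d = [9; 1,2,3,1,1,…,2,1,18] (ℓ=16, even), read p_15/q_15
step 0: (9, 1)  from 9·(1,0) + (0,1)
…
step 4: (126, 13)  from 1·(97,10) + (29,3)
step 5: (223, 23)  from 1·(126,13) + (97,10)
step 6: (1241, 128)  from 5·(223,23) + (126,13)
…
step 8: (12953, 1336)  from 8·(1464,151) + (1241,128)
step 9: (14417, 1487)  from 1·(12953,1336) + (1464,151)
…
step 11: (99455, 10258)  from 1·(85038,8771) + (14417,1487)
step 12: (184493, 19029)  from 1·(99455,10258) + (85038,8771)
step 13: (652934, 67345)  from 3·(184493,19029) + (99455,10258)
step 14: (1490361, 153719)  from 2·(652934,67345) + (184493,19029)
step 15: (2143295, 221064)  from 1·(1490361,153719) + (652934,67345)
(x₁, y₁) = (2143295, 221064);  2143295² − 94·221064² = 1 ✓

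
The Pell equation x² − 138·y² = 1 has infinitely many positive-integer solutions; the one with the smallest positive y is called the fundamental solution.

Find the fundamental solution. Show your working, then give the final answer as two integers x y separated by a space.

47 4

d=138: √d = [11; 1,2,1,22] (ℓ=4, even), read p_3/q_3
a_0=11:  p_0=11·1+0=11,  q_0=11·0+1=1
…
a_2=2:  p_2=2·12+11=35,  q_2=2·1+1=3
a_3=1:  p_3=1·35+12=47,  q_3=1·3+1=4
(x₁, y₁) = (47, 4);  47² − 138·4² = 1 ✓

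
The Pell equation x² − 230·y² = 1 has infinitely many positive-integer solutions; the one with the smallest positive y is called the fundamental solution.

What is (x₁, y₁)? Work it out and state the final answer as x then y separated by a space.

91 6

√230 = [15; 6,30, …], period ℓ=2 (even) → k=1
k=0  a_k=15  p_k/q_k = 15/1
k=1  a_k=6  p_k/q_k = 91/6
(x₁, y₁) = (91, 6);  91² − 230·6² = 1 ✓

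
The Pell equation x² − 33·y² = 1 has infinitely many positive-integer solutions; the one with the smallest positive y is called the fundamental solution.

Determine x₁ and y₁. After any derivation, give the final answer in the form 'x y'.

√33 → a₀=5, period (1,2,1,10); ℓ=4 even so k=3
a_0=5:  p_0=5·1+0=5,  q_0=5·0+1=1
…
a_2=2:  p_2=2·6+5=17,  q_2=2·1+1=3
a_3=1:  p_3=1·17+6=23,  q_3=1·3+1=4
fundamental: x₁=23, y₁=4  (since 529 − 33·16 = 1)

23 4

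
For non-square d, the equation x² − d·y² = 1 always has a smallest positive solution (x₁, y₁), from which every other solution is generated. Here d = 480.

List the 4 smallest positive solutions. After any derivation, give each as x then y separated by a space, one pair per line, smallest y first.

241 11
116161 5302
55989361 2555553
26986755841 1231771244

√480 → a₀=21, period (1,9,1,42); ℓ=4 even so k=3
step 0: (21, 1)  from 21·(1,0) + (0,1)
step 1: (22, 1)  from 1·(21,1) + (1,0)
step 2: (219, 10)  from 9·(22,1) + (21,1)
step 3: (241, 11)  from 1·(219,10) + (22,1)
(x₁, y₁) = (241, 11);  241² − 480·11² = 1 ✓
(241+11√480)^2 = 116161 + 5302√480
(241+11√480)^3 = 55989361 + 2555553√480
(241+11√480)^4 = 26986755841 + 1231771244√480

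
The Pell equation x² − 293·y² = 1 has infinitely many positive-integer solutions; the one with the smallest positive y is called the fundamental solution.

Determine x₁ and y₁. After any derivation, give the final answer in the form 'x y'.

12320649 719780

√293 = [17; 8,1,1,8,34, …], period ℓ=5 (odd) → k=9
step 0: (17, 1)  from 17·(1,0) + (0,1)
step 1: (137, 8)  from 8·(17,1) + (1,0)
…
step 3: (291, 17)  from 1·(154,9) + (137,8)
…
step 5: (84679, 4947)  from 34·(2482,145) + (291,17)
…
step 7: (764593, 44668)  from 1·(679914,39721) + (84679,4947)
step 8: (1444507, 84389)  from 1·(764593,44668) + (679914,39721)
step 9: (12320649, 719780)  from 8·(1444507,84389) + (764593,44668)
(x₁, y₁) = (12320649, 719780);  12320649² − 293·719780² = 1 ✓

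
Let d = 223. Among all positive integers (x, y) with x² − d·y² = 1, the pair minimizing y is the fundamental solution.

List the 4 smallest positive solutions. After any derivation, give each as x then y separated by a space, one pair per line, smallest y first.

224 15
100351 6720
44957024 3010545
20140646401 1348717440

d=223: √d = [14; 1,13,1,28] (ℓ=4, even), read p_3/q_3
step 0: (14, 1)  from 14·(1,0) + (0,1)
…
step 2: (209, 14)  from 13·(15,1) + (14,1)
step 3: (224, 15)  from 1·(209,14) + (15,1)
→ (224, 15).  Check: 224²=50176, 223·15²=50175, difference 1.
(x_2, y_2) = (224·224 + 223·15·15, 224·15 + 15·224) = (100351, 6720)
(x_3, y_3) = (224·100351 + 223·15·6720, 224·6720 + 15·100351) = (44957024, 3010545)
(x_4, y_4) = (224·44957024 + 223·15·3010545, 224·3010545 + 15·44957024) = (20140646401, 1348717440)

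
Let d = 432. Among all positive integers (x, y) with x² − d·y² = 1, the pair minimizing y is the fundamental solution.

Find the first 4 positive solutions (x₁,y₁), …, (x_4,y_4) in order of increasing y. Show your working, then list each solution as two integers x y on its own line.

1351 65
3650401 175630
9863382151 474552195
26650854921601 1282239855260

d=432: √d = [20; 1,3,1,1,1,3,1,40] (ℓ=8, even), read p_7/q_7
a_0=20:  p_0=20·1+0=20,  q_0=20·0+1=1
a_1=1:  p_1=1·20+1=21,  q_1=1·1+0=1
a_2=3:  p_2=3·21+20=83,  q_2=3·1+1=4
…
a_4=1:  p_4=1·104+83=187,  q_4=1·5+4=9
a_5=1:  p_5=1·187+104=291,  q_5=1·9+5=14
a_6=3:  p_6=3·291+187=1060,  q_6=3·14+9=51
a_7=1:  p_7=1·1060+291=1351,  q_7=1·51+14=65
(x₁, y₁) = (1351, 65);  1351² − 432·65² = 1 ✓
(x_2, y_2) = (1351·1351 + 432·65·65, 1351·65 + 65·1351) = (3650401, 175630)
(x_3, y_3) = (1351·3650401 + 432·65·175630, 1351·175630 + 65·3650401) = (9863382151, 474552195)
(x_4, y_4) = (1351·9863382151 + 432·65·474552195, 1351·474552195 + 65·9863382151) = (26650854921601, 1282239855260)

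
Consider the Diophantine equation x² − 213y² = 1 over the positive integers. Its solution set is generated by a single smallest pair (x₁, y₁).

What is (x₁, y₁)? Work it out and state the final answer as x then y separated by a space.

194399 13320

√213 → a₀=14, period (1,1,2,6,1,8,1,6,2,1,1,28); ℓ=12 even so k=11
k=0  a_k=14  p_k/q_k = 14/1
…
k=2  a_k=1  p_k/q_k = 29/2
…
k=4  a_k=6  p_k/q_k = 467/32
k=5  a_k=1  p_k/q_k = 540/37
k=6  a_k=8  p_k/q_k = 4787/328
…
k=10  a_k=1  p_k/q_k = 115574/7919
k=11  a_k=1  p_k/q_k = 194399/13320
→ (194399, 13320).  Check: 194399²=37790971201, 213·13320²=37790971200, difference 1.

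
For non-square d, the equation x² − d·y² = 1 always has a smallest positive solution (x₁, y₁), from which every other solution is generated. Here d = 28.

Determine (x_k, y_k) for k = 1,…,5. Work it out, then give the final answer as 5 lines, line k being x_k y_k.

127 24
32257 6096
8193151 1548360
2081028097 393277344
528572943487 99890897016

√28 = [5; 3,2,3,10, …], period ℓ=4 (even) → k=3
k=0  a_k=5  p_k/q_k = 5/1
k=1  a_k=3  p_k/q_k = 16/3
k=2  a_k=2  p_k/q_k = 37/7
k=3  a_k=3  p_k/q_k = 127/24
fundamental: x₁=127, y₁=24  (since 16129 − 28·576 = 1)
(127+24√28)^2 = 32257 + 6096√28
(127+24√28)^3 = 8193151 + 1548360√28
(127+24√28)^4 = 2081028097 + 393277344√28
(127+24√28)^5 = 528572943487 + 99890897016√28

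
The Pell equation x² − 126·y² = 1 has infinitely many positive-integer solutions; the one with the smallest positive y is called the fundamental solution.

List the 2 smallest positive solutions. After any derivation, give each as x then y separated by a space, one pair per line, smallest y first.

449 40
403201 35920

√126 → a₀=11, period (4,2,4,22); ℓ=4 even so k=3
k=0  a_k=11  p_k/q_k = 11/1
…
k=2  a_k=2  p_k/q_k = 101/9
k=3  a_k=4  p_k/q_k = 449/40
(x₁, y₁) = (449, 40);  449² − 126·40² = 1 ✓
k=2:  x_2 = 449·449+126·40·40 = 403201,  y_2 = 449·40+40·449 = 35920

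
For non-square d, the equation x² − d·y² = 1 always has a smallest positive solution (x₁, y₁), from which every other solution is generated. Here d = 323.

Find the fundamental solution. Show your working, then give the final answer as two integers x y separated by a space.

d=323: √d = [17; 1,34] (ℓ=2, even), read p_1/q_1
i=0: a=17 ⇒ p=17, q=1
i=1: a=1 ⇒ p=18, q=1
(x₁, y₁) = (18, 1);  18² − 323·1² = 1 ✓

18 1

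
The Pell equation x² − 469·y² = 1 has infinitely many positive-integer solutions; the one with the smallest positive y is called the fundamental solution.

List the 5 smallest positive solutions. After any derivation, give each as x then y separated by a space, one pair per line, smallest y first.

137215 6336
37655912449 1738788480
10333912053241855 477175722560064
2835935484733506355201 130951333540419575040
778265775065082237004568575 35936974463020168255667136

√469 → a₀=21, period (1,1,1,10,6,10,1,1,1,42); ℓ=10 even so k=9
a_0=21:  p_0=21·1+0=21,  q_0=21·0+1=1
…
a_2=1:  p_2=1·22+21=43,  q_2=1·1+1=2
a_3=1:  p_3=1·43+22=65,  q_3=1·2+1=3
…
a_5=6:  p_5=6·693+65=4223,  q_5=6·32+3=195
a_6=10:  p_6=10·4223+693=42923,  q_6=10·195+32=1982
a_7=1:  p_7=1·42923+4223=47146,  q_7=1·1982+195=2177
a_8=1:  p_8=1·47146+42923=90069,  q_8=1·2177+1982=4159
a_9=1:  p_9=1·90069+47146=137215,  q_9=1·4159+2177=6336
→ (137215, 6336).  Check: 137215²=18827956225, 469·6336²=18827956224, difference 1.
n=2: (137215,6336)∘(137215,6336) = (137215·137215+469·6336·6336, 137215·6336+6336·137215) = (37655912449,1738788480)
n=3: (37655912449,1738788480)∘(137215,6336) = (137215·37655912449+469·6336·1738788480, 137215·1738788480+6336·37655912449) = (10333912053241855,477175722560064)
n=4: (10333912053241855,477175722560064)∘(137215,6336) = (137215·10333912053241855+469·6336·477175722560064, 137215·477175722560064+6336·10333912053241855) = (2835935484733506355201,130951333540419575040)
n=5: (2835935484733506355201,130951333540419575040)∘(137215,6336) = (137215·2835935484733506355201+469·6336·130951333540419575040, 137215·130951333540419575040+6336·2835935484733506355201) = (778265775065082237004568575,35936974463020168255667136)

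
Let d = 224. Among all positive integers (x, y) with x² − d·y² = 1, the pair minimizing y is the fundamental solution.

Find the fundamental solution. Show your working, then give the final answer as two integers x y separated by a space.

√224 → a₀=14, period (1,28); ℓ=2 even so k=1
a_0=14:  p_0=14·1+0=14,  q_0=14·0+1=1
a_1=1:  p_1=1·14+1=15,  q_1=1·1+0=1
→ (15, 1).  Check: 15²=225, 224·1²=224, difference 1.

15 1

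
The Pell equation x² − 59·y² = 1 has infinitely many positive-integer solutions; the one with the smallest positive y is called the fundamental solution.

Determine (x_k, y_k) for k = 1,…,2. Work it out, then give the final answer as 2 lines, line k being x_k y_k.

530 69
561799 73140

√59 → a₀=7, period (1,2,7,2,1,14); ℓ=6 even so k=5
a_0=7:  p_0=7·1+0=7,  q_0=7·0+1=1
…
a_2=2:  p_2=2·8+7=23,  q_2=2·1+1=3
…
a_4=2:  p_4=2·169+23=361,  q_4=2·22+3=47
a_5=1:  p_5=1·361+169=530,  q_5=1·47+22=69
(x₁, y₁) = (530, 69);  530² − 59·69² = 1 ✓
(530+69√59)^2 = 561799 + 73140√59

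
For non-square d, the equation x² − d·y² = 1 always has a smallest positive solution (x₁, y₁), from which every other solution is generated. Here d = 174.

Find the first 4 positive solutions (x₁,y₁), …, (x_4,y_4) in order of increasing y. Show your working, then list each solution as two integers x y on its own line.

1451 110
4210801 319220
12219743051 926376330
35461690123201 2688343790440

[13; 5,4,5,26] for √174; ℓ=4 ⇒ convergent index 3
step 0: (13, 1)  from 13·(1,0) + (0,1)
…
step 2: (277, 21)  from 4·(66,5) + (13,1)
step 3: (1451, 110)  from 5·(277,21) + (66,5)
→ (1451, 110).  Check: 1451²=2105401, 174·110²=2105400, difference 1.
k=2:  x_2 = 1451·1451+174·110·110 = 4210801,  y_2 = 1451·110+110·1451 = 319220
k=3:  x_3 = 1451·4210801+174·110·319220 = 12219743051,  y_3 = 1451·319220+110·4210801 = 926376330
k=4:  x_4 = 1451·12219743051+174·110·926376330 = 35461690123201,  y_4 = 1451·926376330+110·12219743051 = 2688343790440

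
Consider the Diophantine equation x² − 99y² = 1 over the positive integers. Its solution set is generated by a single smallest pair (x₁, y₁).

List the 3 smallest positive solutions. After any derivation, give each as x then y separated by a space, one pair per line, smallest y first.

[9; 1,18] for √99; ℓ=2 ⇒ convergent index 1
step 0: (9, 1)  from 9·(1,0) + (0,1)
step 1: (10, 1)  from 1·(9,1) + (1,0)
(x₁, y₁) = (10, 1);  10² − 99·1² = 1 ✓
k=2:  x_2 = 10·10+99·1·1 = 199,  y_2 = 10·1+1·10 = 20
k=3:  x_3 = 10·199+99·1·20 = 3970,  y_3 = 10·20+1·199 = 399

10 1
199 20
3970 399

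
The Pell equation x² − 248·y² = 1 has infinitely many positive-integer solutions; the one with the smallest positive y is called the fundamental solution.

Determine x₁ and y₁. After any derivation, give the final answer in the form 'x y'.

63 4

[15; 1,2,1,30] for √248; ℓ=4 ⇒ convergent index 3
step 0: (15, 1)  from 15·(1,0) + (0,1)
step 1: (16, 1)  from 1·(15,1) + (1,0)
step 2: (47, 3)  from 2·(16,1) + (15,1)
step 3: (63, 4)  from 1·(47,3) + (16,1)
fundamental: x₁=63, y₁=4  (since 3969 − 248·16 = 1)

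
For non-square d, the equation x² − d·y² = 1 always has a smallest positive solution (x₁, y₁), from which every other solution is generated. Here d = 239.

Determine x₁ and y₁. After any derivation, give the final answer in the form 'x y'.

[15; 2,5,1,2,4,15,4,2,1,5,2,30] for √239; ℓ=12 ⇒ convergent index 11
step 0: (15, 1)  from 15·(1,0) + (0,1)
step 1: (31, 2)  from 2·(15,1) + (1,0)
step 2: (170, 11)  from 5·(31,2) + (15,1)
step 3: (201, 13)  from 1·(170,11) + (31,2)
step 4: (572, 37)  from 2·(201,13) + (170,11)
…
step 6: (37907, 2452)  from 15·(2489,161) + (572,37)
…
step 9: (500258, 32359)  from 1·(346141,22390) + (154117,9969)
step 10: (2847431, 184185)  from 5·(500258,32359) + (346141,22390)
step 11: (6195120, 400729)  from 2·(2847431,184185) + (500258,32359)
(x₁, y₁) = (6195120, 400729);  6195120² − 239·400729² = 1 ✓

6195120 400729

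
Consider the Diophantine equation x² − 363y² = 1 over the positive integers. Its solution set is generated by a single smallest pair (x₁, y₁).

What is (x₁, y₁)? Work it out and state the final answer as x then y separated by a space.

362 19

√363 = [19; 19,38, …], period ℓ=2 (even) → k=1
k=0  a_k=19  p_k/q_k = 19/1
k=1  a_k=19  p_k/q_k = 362/19
→ (362, 19).  Check: 362²=131044, 363·19²=131043, difference 1.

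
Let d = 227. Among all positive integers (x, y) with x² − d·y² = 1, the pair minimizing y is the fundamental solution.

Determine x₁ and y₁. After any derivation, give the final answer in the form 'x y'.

[15; 15,30] for √227; ℓ=2 ⇒ convergent index 1
a_0=15:  p_0=15·1+0=15,  q_0=15·0+1=1
a_1=15:  p_1=15·15+1=226,  q_1=15·1+0=15
(x₁, y₁) = (226, 15);  226² − 227·15² = 1 ✓

226 15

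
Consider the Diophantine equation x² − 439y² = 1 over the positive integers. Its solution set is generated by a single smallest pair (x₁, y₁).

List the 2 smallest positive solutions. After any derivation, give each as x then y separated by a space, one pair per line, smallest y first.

√439 = [20; 1,19,1,40, …], period ℓ=4 (even) → k=3
step 0: (20, 1)  from 20·(1,0) + (0,1)
…
step 2: (419, 20)  from 19·(21,1) + (20,1)
step 3: (440, 21)  from 1·(419,20) + (21,1)
(x₁, y₁) = (440, 21);  440² − 439·21² = 1 ✓
n=2: (440,21)∘(440,21) = (440·440+439·21·21, 440·21+21·440) = (387199,18480)

440 21
387199 18480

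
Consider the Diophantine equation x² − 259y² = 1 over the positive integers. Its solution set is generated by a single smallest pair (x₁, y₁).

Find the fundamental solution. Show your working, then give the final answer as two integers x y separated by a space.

d=259: √d = [16; 10,1,2,3,4,3,2,1,10,32] (ℓ=10, even), read p_9/q_9
k=0  a_k=16  p_k/q_k = 16/1
…
k=3  a_k=2  p_k/q_k = 515/32
…
k=6  a_k=3  p_k/q_k = 23931/1487
…
k=8  a_k=1  p_k/q_k = 79196/4921
k=9  a_k=10  p_k/q_k = 847225/52644
fundamental: x₁=847225, y₁=52644  (since 717790200625 − 259·2771390736 = 1)

847225 52644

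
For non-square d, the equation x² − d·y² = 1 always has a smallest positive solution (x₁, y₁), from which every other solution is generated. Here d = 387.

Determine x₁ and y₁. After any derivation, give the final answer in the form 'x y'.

[19; 1,2,19,2,1,38] for √387; ℓ=6 ⇒ convergent index 5
a_0=19:  p_0=19·1+0=19,  q_0=19·0+1=1
a_1=1:  p_1=1·19+1=20,  q_1=1·1+0=1
a_2=2:  p_2=2·20+19=59,  q_2=2·1+1=3
a_3=19:  p_3=19·59+20=1141,  q_3=19·3+1=58
a_4=2:  p_4=2·1141+59=2341,  q_4=2·58+3=119
a_5=1:  p_5=1·2341+1141=3482,  q_5=1·119+58=177
(x₁, y₁) = (3482, 177);  3482² − 387·177² = 1 ✓

3482 177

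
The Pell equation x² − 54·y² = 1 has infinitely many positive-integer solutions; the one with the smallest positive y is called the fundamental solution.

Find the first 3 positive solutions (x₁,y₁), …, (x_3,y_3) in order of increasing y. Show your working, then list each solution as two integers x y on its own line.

√54 → a₀=7, period (2,1,6,1,2,14); ℓ=6 even so k=5
step 0: (7, 1)  from 7·(1,0) + (0,1)
…
step 2: (22, 3)  from 1·(15,2) + (7,1)
step 3: (147, 20)  from 6·(22,3) + (15,2)
step 4: (169, 23)  from 1·(147,20) + (22,3)
step 5: (485, 66)  from 2·(169,23) + (147,20)
fundamental: x₁=485, y₁=66  (since 235225 − 54·4356 = 1)
(x_2, y_2) = (485·485 + 54·66·66, 485·66 + 66·485) = (470449, 64020)
(x_3, y_3) = (485·470449 + 54·66·64020, 485·64020 + 66·470449) = (456335045, 62099334)

485 66
470449 64020
456335045 62099334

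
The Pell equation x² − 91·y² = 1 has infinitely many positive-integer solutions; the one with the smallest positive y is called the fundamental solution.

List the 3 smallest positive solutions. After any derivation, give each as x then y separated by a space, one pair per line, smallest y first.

√91 → a₀=9, period (1,1,5,1,5,1,1,18); ℓ=8 even so k=7
k=0  a_k=9  p_k/q_k = 9/1
k=1  a_k=1  p_k/q_k = 10/1
…
k=3  a_k=5  p_k/q_k = 105/11
k=4  a_k=1  p_k/q_k = 124/13
…
k=6  a_k=1  p_k/q_k = 849/89
k=7  a_k=1  p_k/q_k = 1574/165
(x₁, y₁) = (1574, 165);  1574² − 91·165² = 1 ✓
(1574+165√91)^2 = 4954951 + 519420√91
(1574+165√91)^3 = 15598184174 + 1635133995√91

1574 165
4954951 519420
15598184174 1635133995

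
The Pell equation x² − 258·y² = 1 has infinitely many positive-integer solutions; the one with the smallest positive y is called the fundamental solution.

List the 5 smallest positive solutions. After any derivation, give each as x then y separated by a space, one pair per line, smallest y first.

257 16
132097 8224
67897601 4227120
34899234817 2172731456
17938138798337 1116779741264

√258 = [16; 16,32, …], period ℓ=2 (even) → k=1
step 0: (16, 1)  from 16·(1,0) + (0,1)
step 1: (257, 16)  from 16·(16,1) + (1,0)
(x₁, y₁) = (257, 16);  257² − 258·16² = 1 ✓
k=2:  x_2 = 257·257+258·16·16 = 132097,  y_2 = 257·16+16·257 = 8224
k=3:  x_3 = 257·132097+258·16·8224 = 67897601,  y_3 = 257·8224+16·132097 = 4227120
k=4:  x_4 = 257·67897601+258·16·4227120 = 34899234817,  y_4 = 257·4227120+16·67897601 = 2172731456
k=5:  x_5 = 257·34899234817+258·16·2172731456 = 17938138798337,  y_5 = 257·2172731456+16·34899234817 = 1116779741264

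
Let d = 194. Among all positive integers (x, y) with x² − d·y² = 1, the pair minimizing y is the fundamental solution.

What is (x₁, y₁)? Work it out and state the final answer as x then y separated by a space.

d=194: √d = [13; 1,12,1,26] (ℓ=4, even), read p_3/q_3
a_0=13:  p_0=13·1+0=13,  q_0=13·0+1=1
…
a_2=12:  p_2=12·14+13=181,  q_2=12·1+1=13
a_3=1:  p_3=1·181+14=195,  q_3=1·13+1=14
fundamental: x₁=195, y₁=14  (since 38025 − 194·196 = 1)

195 14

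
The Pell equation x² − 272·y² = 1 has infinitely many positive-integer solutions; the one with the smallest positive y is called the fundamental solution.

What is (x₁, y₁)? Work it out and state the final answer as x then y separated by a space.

[16; 2,32] for √272; ℓ=2 ⇒ convergent index 1
step 0: (16, 1)  from 16·(1,0) + (0,1)
step 1: (33, 2)  from 2·(16,1) + (1,0)
(x₁, y₁) = (33, 2);  33² − 272·2² = 1 ✓

33 2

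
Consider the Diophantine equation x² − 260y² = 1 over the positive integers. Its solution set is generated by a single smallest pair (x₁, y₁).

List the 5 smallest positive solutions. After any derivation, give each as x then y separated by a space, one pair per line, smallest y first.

129 8
33281 2064
8586369 532504
2215249921 137383968
571525893249 35444531240

√260 → a₀=16, period (8,32); ℓ=2 even so k=1
a_0=16:  p_0=16·1+0=16,  q_0=16·0+1=1
a_1=8:  p_1=8·16+1=129,  q_1=8·1+0=8
fundamental: x₁=129, y₁=8  (since 16641 − 260·64 = 1)
(129+8√260)^2 = 33281 + 2064√260
(129+8√260)^3 = 8586369 + 532504√260
(129+8√260)^4 = 2215249921 + 137383968√260
(129+8√260)^5 = 571525893249 + 35444531240√260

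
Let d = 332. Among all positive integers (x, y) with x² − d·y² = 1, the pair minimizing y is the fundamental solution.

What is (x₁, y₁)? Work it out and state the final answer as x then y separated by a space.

√332 = [18; 4,1,1,8,1,1,4,36, …], period ℓ=8 (even) → k=7
step 0: (18, 1)  from 18·(1,0) + (0,1)
step 1: (73, 4)  from 4·(18,1) + (1,0)
step 2: (91, 5)  from 1·(73,4) + (18,1)
step 3: (164, 9)  from 1·(91,5) + (73,4)
…
step 6: (2970, 163)  from 1·(1567,86) + (1403,77)
step 7: (13447, 738)  from 4·(2970,163) + (1567,86)
(x₁, y₁) = (13447, 738);  13447² − 332·738² = 1 ✓

13447 738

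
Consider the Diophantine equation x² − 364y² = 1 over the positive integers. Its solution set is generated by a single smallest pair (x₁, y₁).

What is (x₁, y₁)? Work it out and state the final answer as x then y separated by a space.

4954951 259710

[19; 12,1,2,3,1,8,1,3,2,1,12,38] for √364; ℓ=12 ⇒ convergent index 11
a_0=19:  p_0=19·1+0=19,  q_0=19·0+1=1
a_1=12:  p_1=12·19+1=229,  q_1=12·1+0=12
a_2=1:  p_2=1·229+19=248,  q_2=1·12+1=13
a_3=2:  p_3=2·248+229=725,  q_3=2·13+12=38
a_4=3:  p_4=3·725+248=2423,  q_4=3·38+13=127
a_5=1:  p_5=1·2423+725=3148,  q_5=1·127+38=165
…
a_7=1:  p_7=1·27607+3148=30755,  q_7=1·1447+165=1612
…
a_10=1:  p_10=1·270499+119872=390371,  q_10=1·14178+6283=20461
a_11=12:  p_11=12·390371+270499=4954951,  q_11=12·20461+14178=259710
fundamental: x₁=4954951, y₁=259710  (since 24551539412401 − 364·67449284100 = 1)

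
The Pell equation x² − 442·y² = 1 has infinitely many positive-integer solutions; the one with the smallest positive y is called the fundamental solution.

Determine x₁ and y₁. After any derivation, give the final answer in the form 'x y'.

d=442: √d = [21; 42] (ℓ=1, odd), read p_1/q_1
a_0=21:  p_0=21·1+0=21,  q_0=21·0+1=1
a_1=42:  p_1=42·21+1=883,  q_1=42·1+0=42
→ (883, 42).  Check: 883²=779689, 442·42²=779688, difference 1.

883 42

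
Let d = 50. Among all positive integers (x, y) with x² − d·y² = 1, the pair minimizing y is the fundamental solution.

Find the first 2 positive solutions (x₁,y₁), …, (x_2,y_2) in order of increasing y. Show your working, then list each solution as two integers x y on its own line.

99 14
19601 2772

√50 → a₀=7, period (14); ℓ=1 odd so k=1
step 0: (7, 1)  from 7·(1,0) + (0,1)
step 1: (99, 14)  from 14·(7,1) + (1,0)
→ (99, 14).  Check: 99²=9801, 50·14²=9800, difference 1.
k=2:  x_2 = 99·99+50·14·14 = 19601,  y_2 = 99·14+14·99 = 2772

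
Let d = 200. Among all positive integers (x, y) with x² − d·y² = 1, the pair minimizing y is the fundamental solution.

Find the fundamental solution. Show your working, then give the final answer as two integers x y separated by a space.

[14; 7,28] for √200; ℓ=2 ⇒ convergent index 1
k=0  a_k=14  p_k/q_k = 14/1
k=1  a_k=7  p_k/q_k = 99/7
(x₁, y₁) = (99, 7);  99² − 200·7² = 1 ✓

99 7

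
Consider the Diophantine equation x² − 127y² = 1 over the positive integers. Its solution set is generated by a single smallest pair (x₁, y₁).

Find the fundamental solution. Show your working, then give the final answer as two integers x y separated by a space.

4730624 419775

d=127: √d = [11; 3,1,2,2,7,11,7,2,2,1,3,22] (ℓ=12, even), read p_11/q_11
a_0=11:  p_0=11·1+0=11,  q_0=11·0+1=1
a_1=3:  p_1=3·11+1=34,  q_1=3·1+0=3
…
a_3=2:  p_3=2·45+34=124,  q_3=2·4+3=11
…
a_5=7:  p_5=7·293+124=2175,  q_5=7·26+11=193
a_6=11:  p_6=11·2175+293=24218,  q_6=11·193+26=2149
a_7=7:  p_7=7·24218+2175=171701,  q_7=7·2149+193=15236
…
a_9=2:  p_9=2·367620+171701=906941,  q_9=2·32621+15236=80478
a_10=1:  p_10=1·906941+367620=1274561,  q_10=1·80478+32621=113099
a_11=3:  p_11=3·1274561+906941=4730624,  q_11=3·113099+80478=419775
(x₁, y₁) = (4730624, 419775);  4730624² − 127·419775² = 1 ✓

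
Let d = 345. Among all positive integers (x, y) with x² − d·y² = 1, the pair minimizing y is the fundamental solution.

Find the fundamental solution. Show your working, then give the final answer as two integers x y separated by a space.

6761 364

[18; 1,1,2,1,6,1,2,1,1,36] for √345; ℓ=10 ⇒ convergent index 9
k=0  a_k=18  p_k/q_k = 18/1
…
k=2  a_k=1  p_k/q_k = 37/2
k=3  a_k=2  p_k/q_k = 93/5
…
k=8  a_k=1  p_k/q_k = 3882/209
k=9  a_k=1  p_k/q_k = 6761/364
fundamental: x₁=6761, y₁=364  (since 45711121 − 345·132496 = 1)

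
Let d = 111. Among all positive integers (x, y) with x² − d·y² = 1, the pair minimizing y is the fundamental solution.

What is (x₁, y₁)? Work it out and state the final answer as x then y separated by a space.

√111 → a₀=10, period (1,1,6,1,1,20); ℓ=6 even so k=5
i=0: a=10 ⇒ p=10, q=1
…
i=2: a=1 ⇒ p=21, q=2
…
i=4: a=1 ⇒ p=158, q=15
i=5: a=1 ⇒ p=295, q=28
(x₁, y₁) = (295, 28);  295² − 111·28² = 1 ✓

295 28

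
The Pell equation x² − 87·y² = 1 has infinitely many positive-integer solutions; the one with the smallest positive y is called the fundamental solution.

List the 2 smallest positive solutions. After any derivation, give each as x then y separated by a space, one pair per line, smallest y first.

28 3
1567 168

d=87: √d = [9; 3,18] (ℓ=2, even), read p_1/q_1
i=0: a=9 ⇒ p=9, q=1
i=1: a=3 ⇒ p=28, q=3
fundamental: x₁=28, y₁=3  (since 784 − 87·9 = 1)
n=2: (28,3)∘(28,3) = (28·28+87·3·3, 28·3+3·28) = (1567,168)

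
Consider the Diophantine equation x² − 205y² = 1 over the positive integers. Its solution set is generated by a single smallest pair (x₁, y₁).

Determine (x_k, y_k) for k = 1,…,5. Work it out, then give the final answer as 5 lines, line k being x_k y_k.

39689 2772
3150433441 220035816
250075105640009 17466002999676
19850461732342200961 1386416385888245712
1575689951139784122242249 110050959861571165127460

d=205: √d = [14; 3,6,1,4,1,6,3,28] (ℓ=8, even), read p_7/q_7
step 0: (14, 1)  from 14·(1,0) + (0,1)
…
step 2: (272, 19)  from 6·(43,3) + (14,1)
…
step 6: (12614, 881)  from 6·(1847,129) + (1532,107)
step 7: (39689, 2772)  from 3·(12614,881) + (1847,129)
→ (39689, 2772).  Check: 39689²=1575216721, 205·2772²=1575216720, difference 1.
n=2: (39689,2772)∘(39689,2772) = (39689·39689+205·2772·2772, 39689·2772+2772·39689) = (3150433441,220035816)
n=3: (3150433441,220035816)∘(39689,2772) = (39689·3150433441+205·2772·220035816, 39689·220035816+2772·3150433441) = (250075105640009,17466002999676)
n=4: (250075105640009,17466002999676)∘(39689,2772) = (39689·250075105640009+205·2772·17466002999676, 39689·17466002999676+2772·250075105640009) = (19850461732342200961,1386416385888245712)
n=5: (19850461732342200961,1386416385888245712)∘(39689,2772) = (39689·19850461732342200961+205·2772·1386416385888245712, 39689·1386416385888245712+2772·19850461732342200961) = (1575689951139784122242249,110050959861571165127460)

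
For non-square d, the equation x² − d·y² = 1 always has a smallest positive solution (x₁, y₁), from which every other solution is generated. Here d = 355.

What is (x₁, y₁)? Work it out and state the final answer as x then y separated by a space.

954809 50676

[18; 1,5,3,3,1,6,1,3,3,5,1,36] for √355; ℓ=12 ⇒ convergent index 11
i=0: a=18 ⇒ p=18, q=1
i=1: a=1 ⇒ p=19, q=1
…
i=3: a=3 ⇒ p=358, q=19
…
i=6: a=6 ⇒ p=10457, q=555
i=7: a=1 ⇒ p=12002, q=637
…
i=10: a=5 ⇒ p=803418, q=42641
i=11: a=1 ⇒ p=954809, q=50676
→ (954809, 50676).  Check: 954809²=911660226481, 355·50676²=911660226480, difference 1.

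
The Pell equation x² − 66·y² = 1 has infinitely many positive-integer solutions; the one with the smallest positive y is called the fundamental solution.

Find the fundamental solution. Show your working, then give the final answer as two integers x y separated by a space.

65 8

d=66: √d = [8; 8,16] (ℓ=2, even), read p_1/q_1
i=0: a=8 ⇒ p=8, q=1
i=1: a=8 ⇒ p=65, q=8
(x₁, y₁) = (65, 8);  65² − 66·8² = 1 ✓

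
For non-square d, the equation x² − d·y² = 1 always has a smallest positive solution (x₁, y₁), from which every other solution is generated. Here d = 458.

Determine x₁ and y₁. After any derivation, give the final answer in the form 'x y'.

√458 → a₀=21, period (2,2,42); ℓ=3 odd so k=5
i=0: a=21 ⇒ p=21, q=1
i=1: a=2 ⇒ p=43, q=2
i=2: a=2 ⇒ p=107, q=5
i=3: a=42 ⇒ p=4537, q=212
i=4: a=2 ⇒ p=9181, q=429
i=5: a=2 ⇒ p=22899, q=1070
(x₁, y₁) = (22899, 1070);  22899² − 458·1070² = 1 ✓

22899 1070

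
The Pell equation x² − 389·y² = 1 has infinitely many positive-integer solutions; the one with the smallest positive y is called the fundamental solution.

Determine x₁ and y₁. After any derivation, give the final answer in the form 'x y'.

√389 → a₀=19, period (1,2,1,1,1,1,2,1,38); ℓ=9 odd so k=17
step 0: (19, 1)  from 19·(1,0) + (0,1)
…
step 2: (59, 3)  from 2·(20,1) + (19,1)
…
step 5: (217, 11)  from 1·(138,7) + (79,4)
step 6: (355, 18)  from 1·(217,11) + (138,7)
…
step 8: (1282, 65)  from 1·(927,47) + (355,18)
step 9: (49643, 2517)  from 38·(1282,65) + (927,47)
step 10: (50925, 2582)  from 1·(49643,2517) + (1282,65)
step 11: (151493, 7681)  from 2·(50925,2582) + (49643,2517)
…
step 13: (353911, 17944)  from 1·(202418,10263) + (151493,7681)
…
step 16: (2376809, 120509)  from 2·(910240,46151) + (556329,28207)
step 17: (3287049, 166660)  from 1·(2376809,120509) + (910240,46151)
fundamental: x₁=3287049, y₁=166660  (since 10804691128401 − 389·27775555600 = 1)

3287049 166660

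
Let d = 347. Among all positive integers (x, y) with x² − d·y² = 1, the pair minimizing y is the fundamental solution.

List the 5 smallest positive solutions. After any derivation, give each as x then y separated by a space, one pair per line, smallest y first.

√347 → a₀=18, period (1,1,1,2,4,…,1,1,36); ℓ=14 even so k=13
step 0: (18, 1)  from 18·(1,0) + (0,1)
…
step 4: (149, 8)  from 2·(56,3) + (37,2)
step 5: (652, 35)  from 4·(149,8) + (56,3)
…
step 7: (14269, 766)  from 17·(801,43) + (652,35)
step 8: (15070, 809)  from 1·(14269,766) + (801,43)
…
step 11: (238717, 12815)  from 1·(164168,8813) + (74549,4002)
step 12: (402885, 21628)  from 1·(238717,12815) + (164168,8813)
step 13: (641602, 34443)  from 1·(402885,21628) + (238717,12815)
(x₁, y₁) = (641602, 34443);  641602² − 347·34443² = 1 ✓
(641602+34443√347)^2 = 823306252807 + 44197395372√347
(641602+34443√347)^3 = 1056469876826312026 + 56714274530897445√347
(641602+34443√347)^4 = 1355666371822207590758497 + 72775983935101527618408√347
(641602+34443√347)^5 = 1739596510986687599414840072362 + 93386433689401306371520721787√347

641602 34443
823306252807 44197395372
1056469876826312026 56714274530897445
1355666371822207590758497 72775983935101527618408
1739596510986687599414840072362 93386433689401306371520721787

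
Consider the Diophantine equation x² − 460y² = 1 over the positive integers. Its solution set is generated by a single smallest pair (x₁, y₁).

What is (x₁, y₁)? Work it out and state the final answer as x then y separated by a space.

√460 = [21; 2,4,3,1,2,10,2,1,3,4,2,42, …], period ℓ=12 (even) → k=11
a_0=21:  p_0=21·1+0=21,  q_0=21·0+1=1
…
a_2=4:  p_2=4·43+21=193,  q_2=4·2+1=9
…
a_4=1:  p_4=1·622+193=815,  q_4=1·29+9=38
…
a_6=10:  p_6=10·2252+815=23335,  q_6=10·105+38=1088
…
a_10=4:  p_10=4·265693+72257=1135029,  q_10=4·12388+3369=52921
a_11=2:  p_11=2·1135029+265693=2535751,  q_11=2·52921+12388=118230
→ (2535751, 118230).  Check: 2535751²=6430033134001, 460·118230²=6430033134000, difference 1.

2535751 118230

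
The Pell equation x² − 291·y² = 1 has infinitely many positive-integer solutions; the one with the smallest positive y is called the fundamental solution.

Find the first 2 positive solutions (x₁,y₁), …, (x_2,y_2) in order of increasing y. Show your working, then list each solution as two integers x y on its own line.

290 17
168199 9860

√291 → a₀=17, period (17,34); ℓ=2 even so k=1
step 0: (17, 1)  from 17·(1,0) + (0,1)
step 1: (290, 17)  from 17·(17,1) + (1,0)
→ (290, 17).  Check: 290²=84100, 291·17²=84099, difference 1.
(x_2, y_2) = (290·290 + 291·17·17, 290·17 + 17·290) = (168199, 9860)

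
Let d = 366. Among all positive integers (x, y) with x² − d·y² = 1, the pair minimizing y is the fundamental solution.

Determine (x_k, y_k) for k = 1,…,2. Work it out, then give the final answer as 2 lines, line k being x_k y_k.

907925 47458
1648655611249 86176609300

√366 = [19; 7,1,1,1,2,12,2,1,1,1,7,38, …], period ℓ=12 (even) → k=11
k=0  a_k=19  p_k/q_k = 19/1
…
k=4  a_k=1  p_k/q_k = 440/23
…
k=7  a_k=2  p_k/q_k = 30055/1571
…
k=10  a_k=1  p_k/q_k = 119053/6223
k=11  a_k=7  p_k/q_k = 907925/47458
→ (907925, 47458).  Check: 907925²=824327805625, 366·47458²=824327805624, difference 1.
(907925+47458√366)^2 = 1648655611249 + 86176609300√366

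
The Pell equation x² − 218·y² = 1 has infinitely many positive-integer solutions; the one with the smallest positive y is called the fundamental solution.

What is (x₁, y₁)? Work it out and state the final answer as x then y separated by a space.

[14; 1,3,3,1,28] for √218; ℓ=5 ⇒ convergent index 9
k=0  a_k=14  p_k/q_k = 14/1
…
k=3  a_k=3  p_k/q_k = 192/13
…
k=5  a_k=28  p_k/q_k = 7220/489
k=6  a_k=1  p_k/q_k = 7471/506
…
k=8  a_k=3  p_k/q_k = 96370/6527
k=9  a_k=1  p_k/q_k = 126003/8534
fundamental: x₁=126003, y₁=8534  (since 15876756009 − 218·72829156 = 1)

126003 8534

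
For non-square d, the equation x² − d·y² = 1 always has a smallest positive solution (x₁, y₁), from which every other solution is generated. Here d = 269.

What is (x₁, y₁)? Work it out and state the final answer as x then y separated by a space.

13449 820

√269 → a₀=16, period (2,2,32); ℓ=3 odd so k=5
k=0  a_k=16  p_k/q_k = 16/1
…
k=3  a_k=32  p_k/q_k = 2657/162
k=4  a_k=2  p_k/q_k = 5396/329
k=5  a_k=2  p_k/q_k = 13449/820
→ (13449, 820).  Check: 13449²=180875601, 269·820²=180875600, difference 1.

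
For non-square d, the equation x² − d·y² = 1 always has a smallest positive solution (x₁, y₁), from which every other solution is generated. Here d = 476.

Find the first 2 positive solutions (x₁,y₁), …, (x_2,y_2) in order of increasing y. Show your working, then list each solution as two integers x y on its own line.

√476 = [21; 1,4,2,10,2,4,1,42, …], period ℓ=8 (even) → k=7
i=0: a=21 ⇒ p=21, q=1
…
i=2: a=4 ⇒ p=109, q=5
i=3: a=2 ⇒ p=240, q=11
i=4: a=10 ⇒ p=2509, q=115
i=5: a=2 ⇒ p=5258, q=241
i=6: a=4 ⇒ p=23541, q=1079
i=7: a=1 ⇒ p=28799, q=1320
fundamental: x₁=28799, y₁=1320  (since 829382401 − 476·1742400 = 1)
k=2:  x_2 = 28799·28799+476·1320·1320 = 1658764801,  y_2 = 28799·1320+1320·28799 = 76029360

28799 1320
1658764801 76029360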